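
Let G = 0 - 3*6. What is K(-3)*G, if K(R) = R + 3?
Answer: 0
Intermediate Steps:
K(R) = 3 + R
G = -18 (G = 0 - 18 = -18)
K(-3)*G = (3 - 3)*(-18) = 0*(-18) = 0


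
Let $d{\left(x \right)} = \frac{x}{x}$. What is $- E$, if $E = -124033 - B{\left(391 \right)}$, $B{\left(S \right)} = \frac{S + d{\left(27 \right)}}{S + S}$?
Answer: $\frac{48497099}{391} \approx 1.2403 \cdot 10^{5}$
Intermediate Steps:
$d{\left(x \right)} = 1$
$B{\left(S \right)} = \frac{1 + S}{2 S}$ ($B{\left(S \right)} = \frac{S + 1}{S + S} = \frac{1 + S}{2 S}$)
$E = - \frac{48497099}{391}$ ($E = -124033 - \frac{1 + 391}{2 \cdot 391} = -124033 - \frac{1}{2} \cdot \frac{1}{391} \cdot 392 = -124033 - \frac{196}{391} = - \frac{48497099}{391} \approx -1.2403 \cdot 10^{5}$)
$- E = \left(-1\right) \left(- \frac{48497099}{391}\right) = \frac{48497099}{391}$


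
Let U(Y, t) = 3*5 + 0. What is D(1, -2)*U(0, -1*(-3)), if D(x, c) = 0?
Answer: 0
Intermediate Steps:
U(Y, t) = 15 (U(Y, t) = 15 + 0 = 15)
D(1, -2)*U(0, -1*(-3)) = 0*15 = 0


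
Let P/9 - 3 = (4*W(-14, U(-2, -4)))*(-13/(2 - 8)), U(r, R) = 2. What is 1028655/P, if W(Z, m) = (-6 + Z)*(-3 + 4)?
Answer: -342885/511 ≈ -671.01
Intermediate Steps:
W(Z, m) = -6 + Z (W(Z, m) = (-6 + Z)*1 = -6 + Z)
P = -1533 (P = 27 + 9*((4*(-6 - 14))*(-13/(2 - 8))) = 27 + 9*((4*(-20))*(-13/(-6))) = 27 + 9*(-(-1040)*(-1)/6) = 27 + 9*(-80*13/6) = 27 + 9*(-520/3) = 27 - 1560 = -1533)
1028655/P = 1028655/(-1533) = 1028655*(-1/1533) = -342885/511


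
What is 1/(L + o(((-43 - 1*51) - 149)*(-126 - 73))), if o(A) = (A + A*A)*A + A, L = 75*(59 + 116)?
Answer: 1/113080320616224 ≈ 8.8433e-15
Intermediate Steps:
L = 13125 (L = 75*175 = 13125)
o(A) = A + A*(A + A**2) (o(A) = (A + A**2)*A + A = A*(A + A**2) + A = A + A*(A + A**2))
1/(L + o(((-43 - 1*51) - 149)*(-126 - 73))) = 1/(13125 + (((-43 - 1*51) - 149)*(-126 - 73))*(1 + ((-43 - 1*51) - 149)*(-126 - 73) + (((-43 - 1*51) - 149)*(-126 - 73))**2)) = 1/(13125 + (((-43 - 51) - 149)*(-199))*(1 + ((-43 - 51) - 149)*(-199) + (((-43 - 51) - 149)*(-199))**2)) = 1/(13125 + ((-94 - 149)*(-199))*(1 + (-94 - 149)*(-199) + ((-94 - 149)*(-199))**2)) = 1/(13125 + (-243*(-199))*(1 - 243*(-199) + (-243*(-199))**2)) = 1/(13125 + 48357*(1 + 48357 + 48357**2)) = 1/(13125 + 48357*(1 + 48357 + 2338399449)) = 1/(13125 + 48357*2338447807) = 1/(13125 + 113080320603099) = 1/113080320616224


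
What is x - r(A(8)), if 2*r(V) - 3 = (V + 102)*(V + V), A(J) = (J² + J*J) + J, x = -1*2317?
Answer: -69373/2 ≈ -34687.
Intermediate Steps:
x = -2317
A(J) = J + 2*J² (A(J) = (J² + J²) + J = 2*J² + J = J + 2*J²)
r(V) = 3/2 + V*(102 + V) (r(V) = 3/2 + ((V + 102)*(V + V))/2 = 3/2 + ((102 + V)*(2*V))/2 = 3/2 + (2*V*(102 + V))/2 = 3/2 + V*(102 + V))
x - r(A(8)) = -2317 - (3/2 + (8*(1 + 2*8))² + 102*(8*(1 + 2*8))) = -2317 - (3/2 + (8*(1 + 16))² + 102*(8*(1 + 16))) = -2317 - (3/2 + (8*17)² + 102*(8*17)) = -2317 - (3/2 + 136² + 102*136) = -2317 - (3/2 + 18496 + 13872) = -2317 - 1*64739/2 = -2317 - 64739/2 = -69373/2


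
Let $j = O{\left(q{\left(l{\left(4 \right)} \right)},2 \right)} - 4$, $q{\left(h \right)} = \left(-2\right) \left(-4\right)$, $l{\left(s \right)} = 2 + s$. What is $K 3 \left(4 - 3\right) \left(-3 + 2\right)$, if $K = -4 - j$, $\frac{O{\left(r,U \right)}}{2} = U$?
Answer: $12$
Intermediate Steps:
$q{\left(h \right)} = 8$
$O{\left(r,U \right)} = 2 U$
$j = 0$ ($j = 2 \cdot 2 - 4 = 4 - 4 = 0$)
$K = -4$ ($K = -4 - 0 = -4 + 0 = -4$)
$K 3 \left(4 - 3\right) \left(-3 + 2\right) = - 4 \cdot 3 \left(4 - 3\right) \left(-3 + 2\right) = - 4 \cdot 3 \cdot 1 \left(-1\right) = - 4 \cdot 3 \left(-1\right) = \left(-4\right) \left(-3\right) = 12$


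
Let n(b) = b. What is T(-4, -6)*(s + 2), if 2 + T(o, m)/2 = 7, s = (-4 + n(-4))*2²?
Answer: -300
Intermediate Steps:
s = -32 (s = (-4 - 4)*2² = -8*4 = -32)
T(o, m) = 10 (T(o, m) = -4 + 2*7 = -4 + 14 = 10)
T(-4, -6)*(s + 2) = 10*(-32 + 2) = 10*(-30) = -300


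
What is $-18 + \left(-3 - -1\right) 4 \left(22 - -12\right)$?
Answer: $-290$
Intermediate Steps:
$-18 + \left(-3 - -1\right) 4 \left(22 - -12\right) = -18 + \left(-3 + 1\right) 4 \left(22 + 12\right) = -18 + \left(-2\right) 4 \cdot 34 = -18 - 272 = -290$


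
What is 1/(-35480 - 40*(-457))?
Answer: -1/17200 ≈ -5.8140e-5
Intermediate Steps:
1/(-35480 - 40*(-457)) = 1/(-35480 + 18280) = 1/(-17200) = -1/17200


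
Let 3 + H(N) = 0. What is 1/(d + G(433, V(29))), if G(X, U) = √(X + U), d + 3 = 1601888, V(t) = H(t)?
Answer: 320377/513207110559 - √430/2566035552795 ≈ 6.2426e-7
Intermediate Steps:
H(N) = -3 (H(N) = -3 + 0 = -3)
V(t) = -3
d = 1601885 (d = -3 + 1601888 = 1601885)
G(X, U) = √(U + X)
1/(d + G(433, V(29))) = 1/(1601885 + √(-3 + 433)) = 1/(1601885 + √430)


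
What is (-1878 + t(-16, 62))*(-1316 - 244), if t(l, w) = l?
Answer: 2954640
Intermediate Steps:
(-1878 + t(-16, 62))*(-1316 - 244) = (-1878 - 16)*(-1316 - 244) = -1894*(-1560) = 2954640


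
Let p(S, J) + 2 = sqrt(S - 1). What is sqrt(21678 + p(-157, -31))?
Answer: sqrt(21676 + I*sqrt(158)) ≈ 147.23 + 0.0427*I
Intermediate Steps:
p(S, J) = -2 + sqrt(-1 + S) (p(S, J) = -2 + sqrt(S - 1) = -2 + sqrt(-1 + S))
sqrt(21678 + p(-157, -31)) = sqrt(21678 + (-2 + sqrt(-1 - 157))) = sqrt(21678 + (-2 + sqrt(-158))) = sqrt(21678 + (-2 + I*sqrt(158))) = sqrt(21676 + I*sqrt(158))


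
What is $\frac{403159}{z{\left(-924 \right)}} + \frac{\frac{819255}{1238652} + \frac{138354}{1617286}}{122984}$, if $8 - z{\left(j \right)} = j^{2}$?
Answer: $- \frac{2069256296999608097801}{4382111110931940675168} \approx -0.47221$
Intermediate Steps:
$z{\left(j \right)} = 8 - j^{2}$
$\frac{403159}{z{\left(-924 \right)}} + \frac{\frac{819255}{1238652} + \frac{138354}{1617286}}{122984} = \frac{403159}{8 - \left(-924\right)^{2}} + \frac{\frac{819255}{1238652} + \frac{138354}{1617286}}{122984} = \frac{403159}{8 - 853776} + \left(819255 \cdot \frac{1}{1238652} + 138354 \cdot \frac{1}{1617286}\right) \frac{1}{122984} = \frac{403159}{8 - 853776} + \left(\frac{273085}{412884} + \frac{69177}{808643}\right) \frac{1}{122984} = \frac{403159}{-853768} + \frac{249390350123}{333875756412} \cdot \frac{1}{122984} = 403159 \left(- \frac{1}{853768}\right) + \frac{249390350123}{41061376026573408} = - \frac{403159}{853768} + \frac{249390350123}{41061376026573408} = - \frac{2069256296999608097801}{4382111110931940675168}$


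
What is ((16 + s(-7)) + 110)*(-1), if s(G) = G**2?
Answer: -175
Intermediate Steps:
((16 + s(-7)) + 110)*(-1) = ((16 + (-7)**2) + 110)*(-1) = ((16 + 49) + 110)*(-1) = (65 + 110)*(-1) = 175*(-1) = -175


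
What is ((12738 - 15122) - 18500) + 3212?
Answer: -17672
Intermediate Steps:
((12738 - 15122) - 18500) + 3212 = (-2384 - 18500) + 3212 = -20884 + 3212 = -17672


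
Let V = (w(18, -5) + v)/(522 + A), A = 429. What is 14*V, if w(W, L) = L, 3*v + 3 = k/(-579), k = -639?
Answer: -15218/183543 ≈ -0.082912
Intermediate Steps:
v = -122/193 (v = -1 + (-639/(-579))/3 = -1 + (-639*(-1/579))/3 = -1 + (⅓)*(213/193) = -1 + 71/193 = -122/193 ≈ -0.63212)
V = -1087/183543 (V = (-5 - 122/193)/(522 + 429) = -1087/193/951 = -1087/193*1/951 = -1087/183543 ≈ -0.0059223)
14*V = 14*(-1087/183543) = -15218/183543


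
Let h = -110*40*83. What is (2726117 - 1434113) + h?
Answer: 926804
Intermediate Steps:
h = -365200 (h = -4400*83 = -365200)
(2726117 - 1434113) + h = (2726117 - 1434113) - 365200 = 1292004 - 365200 = 926804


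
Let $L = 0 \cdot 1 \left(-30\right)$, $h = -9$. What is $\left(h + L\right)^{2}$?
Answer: $81$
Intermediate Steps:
$L = 0$ ($L = 0 \left(-30\right) = 0$)
$\left(h + L\right)^{2} = \left(-9 + 0\right)^{2} = \left(-9\right)^{2} = 81$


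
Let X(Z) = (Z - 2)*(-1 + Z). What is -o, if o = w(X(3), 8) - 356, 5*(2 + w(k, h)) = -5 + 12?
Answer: 1783/5 ≈ 356.60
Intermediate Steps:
X(Z) = (-1 + Z)*(-2 + Z) (X(Z) = (-2 + Z)*(-1 + Z) = (-1 + Z)*(-2 + Z))
w(k, h) = -3/5 (w(k, h) = -2 + (-5 + 12)/5 = -2 + (1/5)*7 = -2 + 7/5 = -3/5)
o = -1783/5 (o = -3/5 - 356 = -1783/5 ≈ -356.60)
-o = -1*(-1783/5) = 1783/5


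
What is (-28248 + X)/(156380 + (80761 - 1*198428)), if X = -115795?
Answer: -144043/38713 ≈ -3.7208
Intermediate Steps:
(-28248 + X)/(156380 + (80761 - 1*198428)) = (-28248 - 115795)/(156380 + (80761 - 1*198428)) = -144043/(156380 + (80761 - 198428)) = -144043/(156380 - 117667) = -144043/38713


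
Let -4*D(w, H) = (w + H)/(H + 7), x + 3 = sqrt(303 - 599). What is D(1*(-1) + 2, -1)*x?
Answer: 0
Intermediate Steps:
x = -3 + 2*I*sqrt(74) (x = -3 + sqrt(303 - 599) = -3 + sqrt(-296) = -3 + 2*I*sqrt(74) ≈ -3.0 + 17.205*I)
D(w, H) = -(H + w)/(4*(7 + H)) (D(w, H) = -(w + H)/(4*(H + 7)) = -(H + w)/(4*(7 + H)))
D(1*(-1) + 2, -1)*x = ((-1*(-1) - (1*(-1) + 2))/(4*(7 - 1)))*(-3 + 2*I*sqrt(74)) = ((1/4)*(1 - (-1 + 2))/6)*(-3 + 2*I*sqrt(74)) = ((1/4)*(1/6)*(1 - 1*1))*(-3 + 2*I*sqrt(74)) = ((1/4)*(1/6)*(1 - 1))*(-3 + 2*I*sqrt(74)) = ((1/4)*(1/6)*0)*(-3 + 2*I*sqrt(74)) = 0*(-3 + 2*I*sqrt(74)) = 0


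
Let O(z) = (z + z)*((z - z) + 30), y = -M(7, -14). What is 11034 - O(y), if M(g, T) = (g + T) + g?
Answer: 11034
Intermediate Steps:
M(g, T) = T + 2*g (M(g, T) = (T + g) + g = T + 2*g)
y = 0 (y = -(-14 + 2*7) = -(-14 + 14) = -1*0 = 0)
O(z) = 60*z (O(z) = (2*z)*(0 + 30) = (2*z)*30 = 60*z)
11034 - O(y) = 11034 - 60*0 = 11034 - 1*0 = 11034 + 0 = 11034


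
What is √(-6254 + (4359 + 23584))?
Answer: 23*√41 ≈ 147.27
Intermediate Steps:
√(-6254 + (4359 + 23584)) = √(-6254 + 27943) = √21689 = 23*√41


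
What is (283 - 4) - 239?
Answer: 40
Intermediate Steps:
(283 - 4) - 239 = 279 - 239 = 40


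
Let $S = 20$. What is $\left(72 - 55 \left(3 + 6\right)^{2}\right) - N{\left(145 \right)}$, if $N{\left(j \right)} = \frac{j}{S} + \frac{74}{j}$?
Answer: $- \frac{2546641}{580} \approx -4390.8$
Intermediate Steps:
$N{\left(j \right)} = \frac{74}{j} + \frac{j}{20}$ ($N{\left(j \right)} = \frac{j}{20} + \frac{74}{j} = \frac{74}{j} + \frac{j}{20}$)
$\left(72 - 55 \left(3 + 6\right)^{2}\right) - N{\left(145 \right)} = \left(72 - 55 \left(3 + 6\right)^{2}\right) - \left(\frac{74}{145} + \frac{1}{20} \cdot 145\right) = \left(72 - 55 \cdot 9^{2}\right) - \left(74 \cdot \frac{1}{145} + \frac{29}{4}\right) = \left(72 - 4455\right) - \left(\frac{74}{145} + \frac{29}{4}\right) = \left(72 - 4455\right) - \frac{4501}{580} = -4383 - \frac{4501}{580} = - \frac{2546641}{580}$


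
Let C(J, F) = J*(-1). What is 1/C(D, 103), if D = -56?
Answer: 1/56 ≈ 0.017857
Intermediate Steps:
C(J, F) = -J
1/C(D, 103) = 1/(-1*(-56)) = 1/56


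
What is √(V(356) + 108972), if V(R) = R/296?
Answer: √596737258/74 ≈ 330.11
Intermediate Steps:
V(R) = R/296 (V(R) = R*(1/296) = R/296)
√(V(356) + 108972) = √((1/296)*356 + 108972) = √(89/74 + 108972) = √(8064017/74) = √596737258/74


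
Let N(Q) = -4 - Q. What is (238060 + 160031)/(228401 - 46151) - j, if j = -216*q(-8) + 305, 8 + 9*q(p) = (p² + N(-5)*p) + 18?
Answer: 77831947/60750 ≈ 1281.2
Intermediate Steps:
q(p) = 10/9 + p/9 + p²/9 (q(p) = -8/9 + ((p² + (-4 - 1*(-5))*p) + 18)/9 = -8/9 + ((p² + (-4 + 5)*p) + 18)/9 = -8/9 + ((p² + 1*p) + 18)/9 = -8/9 + ((p² + p) + 18)/9 = -8/9 + ((p + p²) + 18)/9 = -8/9 + (18 + p + p²)/9 = -8/9 + (2 + p/9 + p²/9) = 10/9 + p/9 + p²/9)
j = -1279 (j = -216*(10/9 + (⅑)*(-8) + (⅑)*(-8)²) + 305 = -216*(10/9 - 8/9 + (⅑)*64) + 305 = -216*(10/9 - 8/9 + 64/9) + 305 = -216*22/3 + 305 = -1584 + 305 = -1279)
(238060 + 160031)/(228401 - 46151) - j = (238060 + 160031)/(228401 - 46151) - 1*(-1279) = 398091/182250 + 1279 = 398091*(1/182250) + 1279 = 132697/60750 + 1279 = 77831947/60750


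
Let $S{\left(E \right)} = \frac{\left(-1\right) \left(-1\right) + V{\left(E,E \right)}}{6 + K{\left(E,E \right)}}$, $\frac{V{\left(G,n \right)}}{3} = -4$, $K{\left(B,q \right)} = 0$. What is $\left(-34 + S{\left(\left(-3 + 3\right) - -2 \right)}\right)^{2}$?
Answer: $\frac{46225}{36} \approx 1284.0$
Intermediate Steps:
$V{\left(G,n \right)} = -12$ ($V{\left(G,n \right)} = 3 \left(-4\right) = -12$)
$S{\left(E \right)} = - \frac{11}{6}$ ($S{\left(E \right)} = \frac{\left(-1\right) \left(-1\right) - 12}{6 + 0} = \frac{1 - 12}{6} = \left(-11\right) \frac{1}{6} = - \frac{11}{6}$)
$\left(-34 + S{\left(\left(-3 + 3\right) - -2 \right)}\right)^{2} = \left(-34 - \frac{11}{6}\right)^{2} = \left(- \frac{215}{6}\right)^{2} = \frac{46225}{36}$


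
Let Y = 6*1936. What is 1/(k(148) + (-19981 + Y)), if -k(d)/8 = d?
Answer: -1/9549 ≈ -0.00010472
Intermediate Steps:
Y = 11616
k(d) = -8*d
1/(k(148) + (-19981 + Y)) = 1/(-8*148 + (-19981 + 11616)) = 1/(-1184 - 8365) = 1/(-9549) = -1/9549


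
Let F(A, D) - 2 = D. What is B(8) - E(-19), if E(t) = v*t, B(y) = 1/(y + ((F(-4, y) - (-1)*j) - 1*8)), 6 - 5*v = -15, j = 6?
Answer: 6389/80 ≈ 79.863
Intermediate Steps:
F(A, D) = 2 + D
v = 21/5 (v = 6/5 - ⅕*(-15) = 6/5 + 3 = 21/5 ≈ 4.2000)
B(y) = 1/(2*y) (B(y) = 1/(y + (((2 + y) - (-1)*6) - 1*8)) = 1/(y + (((2 + y) - 1*(-6)) - 8)) = 1/(y + (((2 + y) + 6) - 8)) = 1/(y + ((8 + y) - 8)) = 1/(y + y) = 1/(2*y))
E(t) = 21*t/5
B(8) - E(-19) = (½)/8 - 21*(-19)/5 = (½)*(⅛) - 1*(-399/5) = 1/16 + 399/5 = 6389/80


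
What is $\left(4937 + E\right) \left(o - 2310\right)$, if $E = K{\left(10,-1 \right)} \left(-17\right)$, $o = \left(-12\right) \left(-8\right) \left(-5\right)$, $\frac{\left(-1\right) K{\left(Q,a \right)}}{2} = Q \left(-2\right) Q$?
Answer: $5197770$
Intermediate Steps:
$K{\left(Q,a \right)} = 4 Q^{2}$ ($K{\left(Q,a \right)} = - 2 Q \left(-2\right) Q = - 2 - 2 Q Q = - 2 \left(- 2 Q^{2}\right) = 4 Q^{2}$)
$o = -480$ ($o = 96 \left(-5\right) = -480$)
$E = -6800$ ($E = 4 \cdot 10^{2} \left(-17\right) = 4 \cdot 100 \left(-17\right) = 400 \left(-17\right) = -6800$)
$\left(4937 + E\right) \left(o - 2310\right) = \left(4937 - 6800\right) \left(-480 - 2310\right) = \left(-1863\right) \left(-2790\right) = 5197770$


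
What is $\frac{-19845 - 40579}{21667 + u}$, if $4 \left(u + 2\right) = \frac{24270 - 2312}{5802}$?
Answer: $- \frac{701160096}{251411639} \approx -2.7889$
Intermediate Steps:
$u = - \frac{12229}{11604}$ ($u = -2 + \frac{\left(24270 - 2312\right) \frac{1}{5802}}{4} = -2 + \frac{21958 \cdot \frac{1}{5802}}{4} = -2 + \frac{1}{4} \cdot \frac{10979}{2901} = -2 + \frac{10979}{11604} = - \frac{12229}{11604} \approx -1.0539$)
$\frac{-19845 - 40579}{21667 + u} = \frac{-19845 - 40579}{21667 - \frac{12229}{11604}} = - \frac{60424}{\frac{251411639}{11604}} = \left(-60424\right) \frac{11604}{251411639} = - \frac{701160096}{251411639}$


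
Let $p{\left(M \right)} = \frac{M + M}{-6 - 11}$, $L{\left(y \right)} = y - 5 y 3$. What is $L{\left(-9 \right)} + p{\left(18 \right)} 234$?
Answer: $- \frac{6282}{17} \approx -369.53$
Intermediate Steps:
$L{\left(y \right)} = - 14 y$ ($L{\left(y \right)} = y - 15 y = - 14 y$)
$p{\left(M \right)} = - \frac{2 M}{17}$ ($p{\left(M \right)} = \frac{2 M}{-17} = 2 M \left(- \frac{1}{17}\right) = - \frac{2 M}{17}$)
$L{\left(-9 \right)} + p{\left(18 \right)} 234 = \left(-14\right) \left(-9\right) + \left(- \frac{2}{17}\right) 18 \cdot 234 = 126 - \frac{8424}{17} = - \frac{6282}{17}$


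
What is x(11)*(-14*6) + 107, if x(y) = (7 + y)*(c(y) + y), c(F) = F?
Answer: -33157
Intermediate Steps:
x(y) = 2*y*(7 + y) (x(y) = (7 + y)*(y + y) = (7 + y)*(2*y) = 2*y*(7 + y))
x(11)*(-14*6) + 107 = (2*11*(7 + 11))*(-14*6) + 107 = (2*11*18)*(-84) + 107 = 396*(-84) + 107 = -33264 + 107 = -33157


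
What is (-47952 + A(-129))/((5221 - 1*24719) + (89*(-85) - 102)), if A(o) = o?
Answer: 16027/9055 ≈ 1.7700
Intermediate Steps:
(-47952 + A(-129))/((5221 - 1*24719) + (89*(-85) - 102)) = (-47952 - 129)/((5221 - 1*24719) + (89*(-85) - 102)) = -48081/((5221 - 24719) + (-7565 - 102)) = -48081/(-19498 - 7667) = -48081/(-27165) = -48081*(-1/27165) = 16027/9055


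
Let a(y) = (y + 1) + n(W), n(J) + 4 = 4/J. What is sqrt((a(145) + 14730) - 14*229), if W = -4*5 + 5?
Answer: sqrt(2624790)/15 ≈ 108.01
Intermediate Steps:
W = -15 (W = -20 + 5 = -15)
n(J) = -4 + 4/J
a(y) = -49/15 + y (a(y) = (y + 1) + (-4 + 4/(-15)) = (1 + y) + (-4 + 4*(-1/15)) = (1 + y) + (-4 - 4/15) = (1 + y) - 64/15 = -49/15 + y)
sqrt((a(145) + 14730) - 14*229) = sqrt(((-49/15 + 145) + 14730) - 14*229) = sqrt((2126/15 + 14730) - 3206) = sqrt(223076/15 - 3206) = sqrt(174986/15) = sqrt(2624790)/15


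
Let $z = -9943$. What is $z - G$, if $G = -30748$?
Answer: $20805$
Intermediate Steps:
$z - G = -9943 - -30748 = -9943 + 30748 = 20805$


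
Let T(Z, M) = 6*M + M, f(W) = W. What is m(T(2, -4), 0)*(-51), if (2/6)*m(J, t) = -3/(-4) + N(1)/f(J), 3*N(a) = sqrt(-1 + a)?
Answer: -459/4 ≈ -114.75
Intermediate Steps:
N(a) = sqrt(-1 + a)/3
T(Z, M) = 7*M
m(J, t) = 9/4 (m(J, t) = 3*(-3/(-4) + (sqrt(-1 + 1)/3)/J) = 3*(-3*(-1/4) + (sqrt(0)/3)/J) = 3*(3/4 + ((1/3)*0)/J) = 3*(3/4 + 0/J) = 3*(3/4 + 0) = 3*(3/4) = 9/4)
m(T(2, -4), 0)*(-51) = (9/4)*(-51) = -459/4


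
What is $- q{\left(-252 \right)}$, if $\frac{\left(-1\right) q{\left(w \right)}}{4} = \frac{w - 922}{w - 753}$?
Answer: $\frac{4696}{1005} \approx 4.6726$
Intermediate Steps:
$q{\left(w \right)} = - \frac{4 \left(-922 + w\right)}{-753 + w}$ ($q{\left(w \right)} = - 4 \frac{w - 922}{w - 753} = - 4 \frac{-922 + w}{-753 + w} = - \frac{4 \left(-922 + w\right)}{-753 + w}$)
$- q{\left(-252 \right)} = - \frac{4 \left(922 - -252\right)}{-753 - 252} = - \frac{4 \left(922 + 252\right)}{-1005} = - \frac{4 \left(-1\right) 1174}{1005} = \left(-1\right) \left(- \frac{4696}{1005}\right) = \frac{4696}{1005}$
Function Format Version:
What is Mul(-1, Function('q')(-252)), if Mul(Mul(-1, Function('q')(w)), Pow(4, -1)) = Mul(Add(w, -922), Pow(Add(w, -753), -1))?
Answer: Rational(4696, 1005) ≈ 4.6726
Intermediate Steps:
Function('q')(w) = Mul(-4, Pow(Add(-753, w), -1), Add(-922, w)) (Function('q')(w) = Mul(-4, Mul(Add(w, -922), Pow(Add(w, -753), -1))) = Mul(-4, Mul(Add(-922, w), Pow(Add(-753, w), -1))) = Mul(-4, Mul(Pow(Add(-753, w), -1), Add(-922, w))) = Mul(-4, Pow(Add(-753, w), -1), Add(-922, w)))
Mul(-1, Function('q')(-252)) = Mul(-1, Mul(4, Pow(Add(-753, -252), -1), Add(922, Mul(-1, -252)))) = Mul(-1, Mul(4, Pow(-1005, -1), Add(922, 252))) = Mul(-1, Mul(4, Rational(-1, 1005), 1174)) = Mul(-1, Rational(-4696, 1005)) = Rational(4696, 1005)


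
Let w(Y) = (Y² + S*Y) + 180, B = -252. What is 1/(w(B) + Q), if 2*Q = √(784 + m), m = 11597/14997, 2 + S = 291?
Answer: -548530272/5015749037923 - 2*√176503367265/5015749037923 ≈ -0.00010953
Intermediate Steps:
S = 289 (S = -2 + 291 = 289)
m = 11597/14997 (m = 11597*(1/14997) = 11597/14997 ≈ 0.77329)
w(Y) = 180 + Y² + 289*Y (w(Y) = (Y² + 289*Y) + 180 = 180 + Y² + 289*Y)
Q = √176503367265/29994 (Q = √(784 + 11597/14997)/2 = √(11769245/14997)/2 = (√176503367265/14997)/2 = √176503367265/29994 ≈ 14.007)
1/(w(B) + Q) = 1/((180 + (-252)² + 289*(-252)) + √176503367265/29994) = 1/((180 + 63504 - 72828) + √176503367265/29994) = 1/(-9144 + √176503367265/29994)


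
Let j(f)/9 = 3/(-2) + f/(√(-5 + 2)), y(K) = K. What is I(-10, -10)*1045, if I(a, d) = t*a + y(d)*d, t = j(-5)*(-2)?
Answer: -177650 + 313500*I*√3 ≈ -1.7765e+5 + 5.43e+5*I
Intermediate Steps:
j(f) = -27/2 - 3*I*f*√3 (j(f) = 9*(3/(-2) + f/(√(-5 + 2))) = 9*(3*(-½) + f/(√(-3))) = 9*(-3/2 + f/((I*√3))) = 9*(-3/2 + f*(-I*√3/3)) = 9*(-3/2 - I*f*√3/3) = -27/2 - 3*I*f*√3)
t = 27 - 30*I*√3 (t = (-27/2 - 3*I*(-5)*√3)*(-2) = (-27/2 + 15*I*√3)*(-2) = 27 - 30*I*√3 ≈ 27.0 - 51.962*I)
I(a, d) = d² + a*(27 - 30*I*√3) (I(a, d) = (27 - 30*I*√3)*a + d*d = a*(27 - 30*I*√3) + d² = d² + a*(27 - 30*I*√3))
I(-10, -10)*1045 = ((-10)² + 3*(-10)*(9 - 10*I*√3))*1045 = (100 + (-270 + 300*I*√3))*1045 = (-170 + 300*I*√3)*1045 = -177650 + 313500*I*√3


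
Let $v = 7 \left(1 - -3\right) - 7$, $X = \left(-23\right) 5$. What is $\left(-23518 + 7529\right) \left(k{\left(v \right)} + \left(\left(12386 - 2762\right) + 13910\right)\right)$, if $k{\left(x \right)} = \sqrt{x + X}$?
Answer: $-376285126 - 15989 i \sqrt{94} \approx -3.7629 \cdot 10^{8} - 1.5502 \cdot 10^{5} i$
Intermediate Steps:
$X = -115$
$v = 21$ ($v = 7 \left(1 + 3\right) - 7 = 7 \cdot 4 - 7 = 28 - 7 = 21$)
$k{\left(x \right)} = \sqrt{-115 + x}$ ($k{\left(x \right)} = \sqrt{x - 115} = \sqrt{-115 + x}$)
$\left(-23518 + 7529\right) \left(k{\left(v \right)} + \left(\left(12386 - 2762\right) + 13910\right)\right) = \left(-23518 + 7529\right) \left(\sqrt{-115 + 21} + \left(\left(12386 - 2762\right) + 13910\right)\right) = - 15989 \left(\sqrt{-94} + \left(9624 + 13910\right)\right) = - 15989 \left(i \sqrt{94} + 23534\right) = - 15989 \left(23534 + i \sqrt{94}\right) = -376285126 - 15989 i \sqrt{94}$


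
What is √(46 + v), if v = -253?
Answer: 3*I*√23 ≈ 14.387*I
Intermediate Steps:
√(46 + v) = √(46 - 253) = √(-207) = 3*I*√23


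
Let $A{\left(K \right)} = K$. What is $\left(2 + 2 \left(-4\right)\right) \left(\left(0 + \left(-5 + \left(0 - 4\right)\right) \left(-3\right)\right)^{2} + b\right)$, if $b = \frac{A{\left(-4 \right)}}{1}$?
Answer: $-4350$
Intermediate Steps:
$b = -4$ ($b = - \frac{4}{1} = \left(-4\right) 1 = -4$)
$\left(2 + 2 \left(-4\right)\right) \left(\left(0 + \left(-5 + \left(0 - 4\right)\right) \left(-3\right)\right)^{2} + b\right) = \left(2 + 2 \left(-4\right)\right) \left(\left(0 + \left(-5 + \left(0 - 4\right)\right) \left(-3\right)\right)^{2} - 4\right) = \left(2 - 8\right) \left(\left(0 + \left(-5 + \left(0 - 4\right)\right) \left(-3\right)\right)^{2} - 4\right) = - 6 \left(\left(0 + \left(-5 - 4\right) \left(-3\right)\right)^{2} - 4\right) = - 6 \left(\left(0 - -27\right)^{2} - 4\right) = - 6 \left(\left(0 + 27\right)^{2} - 4\right) = - 6 \left(27^{2} - 4\right) = - 6 \left(729 - 4\right) = \left(-6\right) 725 = -4350$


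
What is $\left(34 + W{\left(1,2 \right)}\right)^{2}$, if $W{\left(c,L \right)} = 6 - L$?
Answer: $1444$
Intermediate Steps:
$\left(34 + W{\left(1,2 \right)}\right)^{2} = \left(34 + \left(6 - 2\right)\right)^{2} = \left(34 + 4\right)^{2} = 38^{2} = 1444$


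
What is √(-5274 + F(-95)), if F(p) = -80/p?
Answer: I*√1903610/19 ≈ 72.616*I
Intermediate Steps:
√(-5274 + F(-95)) = √(-5274 - 80/(-95)) = √(-5274 - 80*(-1/95)) = √(-5274 + 16/19) = √(-100190/19) = I*√1903610/19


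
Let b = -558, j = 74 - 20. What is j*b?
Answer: -30132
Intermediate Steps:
j = 54
j*b = 54*(-558) = -30132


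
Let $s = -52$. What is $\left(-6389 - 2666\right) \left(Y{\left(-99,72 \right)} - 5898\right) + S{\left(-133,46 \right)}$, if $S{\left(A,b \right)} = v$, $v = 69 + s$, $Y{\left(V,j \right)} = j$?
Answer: $52754447$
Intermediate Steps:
$v = 17$ ($v = 69 - 52 = 17$)
$S{\left(A,b \right)} = 17$
$\left(-6389 - 2666\right) \left(Y{\left(-99,72 \right)} - 5898\right) + S{\left(-133,46 \right)} = \left(-6389 - 2666\right) \left(72 - 5898\right) + 17 = \left(-9055\right) \left(-5826\right) + 17 = 52754430 + 17 = 52754447$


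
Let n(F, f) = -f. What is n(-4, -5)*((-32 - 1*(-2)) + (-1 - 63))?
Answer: -470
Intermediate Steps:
n(-4, -5)*((-32 - 1*(-2)) + (-1 - 63)) = (-1*(-5))*((-32 - 1*(-2)) + (-1 - 63)) = 5*((-32 + 2) - 64) = 5*(-30 - 64) = 5*(-94) = -470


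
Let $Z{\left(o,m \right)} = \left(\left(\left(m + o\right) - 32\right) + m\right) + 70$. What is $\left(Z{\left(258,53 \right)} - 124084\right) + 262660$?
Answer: $138978$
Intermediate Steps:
$Z{\left(o,m \right)} = 38 + o + 2 m$ ($Z{\left(o,m \right)} = \left(\left(-32 + m + o\right) + m\right) + 70 = \left(-32 + o + 2 m\right) + 70 = 38 + o + 2 m$)
$\left(Z{\left(258,53 \right)} - 124084\right) + 262660 = \left(\left(38 + 258 + 2 \cdot 53\right) - 124084\right) + 262660 = \left(\left(38 + 258 + 106\right) - 124084\right) + 262660 = \left(402 - 124084\right) + 262660 = -123682 + 262660 = 138978$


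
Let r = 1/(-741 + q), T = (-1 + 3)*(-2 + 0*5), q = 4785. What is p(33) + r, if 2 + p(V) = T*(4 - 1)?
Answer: -56615/4044 ≈ -14.000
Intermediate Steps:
T = -4 (T = 2*(-2 + 0) = 2*(-2) = -4)
p(V) = -14 (p(V) = -2 - 4*(4 - 1) = -2 - 4*3 = -2 - 12 = -14)
r = 1/4044 (r = 1/(-741 + 4785) = 1/4044 ≈ 0.00024728)
p(33) + r = -14 + 1/4044 = -56615/4044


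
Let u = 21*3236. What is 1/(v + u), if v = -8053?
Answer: 1/59903 ≈ 1.6694e-5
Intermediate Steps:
u = 67956
1/(v + u) = 1/(-8053 + 67956) = 1/59903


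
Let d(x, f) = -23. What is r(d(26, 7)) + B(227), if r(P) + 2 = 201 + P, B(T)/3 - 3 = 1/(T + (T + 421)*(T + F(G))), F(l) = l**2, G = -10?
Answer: 39242758/212123 ≈ 185.00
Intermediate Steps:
B(T) = 9 + 3/(T + (100 + T)*(421 + T)) (B(T) = 9 + 3/(T + (T + 421)*(T + (-10)**2)) = 9 + 3/(T + (421 + T)*(T + 100)) = 9 + 3/(T + (421 + T)*(100 + T)) = 9 + 3/(T + (100 + T)*(421 + T)))
r(P) = 199 + P (r(P) = -2 + (201 + P) = 199 + P)
r(d(26, 7)) + B(227) = (199 - 23) + 3*(126301 + 3*227**2 + 1566*227)/(42100 + 227**2 + 522*227) = 176 + 3*(126301 + 3*51529 + 355482)/(42100 + 51529 + 118494) = 176 + 3*(126301 + 154587 + 355482)/212123 = 176 + 3*(1/212123)*636370 = 176 + 1909110/212123 = 39242758/212123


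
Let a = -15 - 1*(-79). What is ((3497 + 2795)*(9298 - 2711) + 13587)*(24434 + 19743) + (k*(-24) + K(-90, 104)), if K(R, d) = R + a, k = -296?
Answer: 1831533852485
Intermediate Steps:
a = 64 (a = -15 + 79 = 64)
K(R, d) = 64 + R (K(R, d) = R + 64 = 64 + R)
((3497 + 2795)*(9298 - 2711) + 13587)*(24434 + 19743) + (k*(-24) + K(-90, 104)) = ((3497 + 2795)*(9298 - 2711) + 13587)*(24434 + 19743) + (-296*(-24) + (64 - 90)) = (6292*6587 + 13587)*44177 + (7104 - 26) = (41445404 + 13587)*44177 + 7078 = 41458991*44177 + 7078 = 1831533845407 + 7078 = 1831533852485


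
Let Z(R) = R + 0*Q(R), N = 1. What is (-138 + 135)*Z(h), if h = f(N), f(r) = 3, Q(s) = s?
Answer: -9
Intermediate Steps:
h = 3
Z(R) = R (Z(R) = R + 0*R = R + 0 = R)
(-138 + 135)*Z(h) = (-138 + 135)*3 = -3*3 = -9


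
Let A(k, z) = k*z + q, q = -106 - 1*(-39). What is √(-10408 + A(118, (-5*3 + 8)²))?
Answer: 19*I*√13 ≈ 68.505*I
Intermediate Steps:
q = -67 (q = -106 + 39 = -67)
A(k, z) = -67 + k*z (A(k, z) = k*z - 67 = -67 + k*z)
√(-10408 + A(118, (-5*3 + 8)²)) = √(-10408 + (-67 + 118*(-5*3 + 8)²)) = √(-10408 + (-67 + 118*(-15 + 8)²)) = √(-10408 + (-67 + 118*(-7)²)) = √(-10408 + (-67 + 118*49)) = √(-10408 + (-67 + 5782)) = √(-10408 + 5715) = √(-4693) = 19*I*√13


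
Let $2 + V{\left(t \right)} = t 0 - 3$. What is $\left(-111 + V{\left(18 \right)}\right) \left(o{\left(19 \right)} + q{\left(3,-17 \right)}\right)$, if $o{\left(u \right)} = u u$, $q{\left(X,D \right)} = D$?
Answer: $-39904$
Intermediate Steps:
$V{\left(t \right)} = -5$ ($V{\left(t \right)} = -2 + \left(t 0 - 3\right) = -2 + \left(0 - 3\right) = -2 - 3 = -5$)
$o{\left(u \right)} = u^{2}$
$\left(-111 + V{\left(18 \right)}\right) \left(o{\left(19 \right)} + q{\left(3,-17 \right)}\right) = \left(-111 - 5\right) \left(19^{2} - 17\right) = - 116 \left(361 - 17\right) = \left(-116\right) 344 = -39904$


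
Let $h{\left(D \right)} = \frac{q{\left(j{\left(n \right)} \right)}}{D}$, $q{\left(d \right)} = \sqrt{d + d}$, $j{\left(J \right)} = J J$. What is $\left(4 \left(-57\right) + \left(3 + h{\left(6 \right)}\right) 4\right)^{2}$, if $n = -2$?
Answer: $\frac{419936}{9} - 576 \sqrt{2} \approx 45845.0$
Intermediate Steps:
$j{\left(J \right)} = J^{2}$
$q{\left(d \right)} = \sqrt{2} \sqrt{d}$ ($q{\left(d \right)} = \sqrt{2 d} = \sqrt{2} \sqrt{d}$)
$h{\left(D \right)} = \frac{2 \sqrt{2}}{D}$ ($h{\left(D \right)} = \frac{\sqrt{2} \sqrt{\left(-2\right)^{2}}}{D} = \frac{\sqrt{2} \sqrt{4}}{D} = \frac{\sqrt{2} \cdot 2}{D} = \frac{2 \sqrt{2}}{D}$)
$\left(4 \left(-57\right) + \left(3 + h{\left(6 \right)}\right) 4\right)^{2} = \left(4 \left(-57\right) + \left(3 + \frac{2 \sqrt{2}}{6}\right) 4\right)^{2} = \left(-228 + \left(3 + 2 \sqrt{2} \cdot \frac{1}{6}\right) 4\right)^{2} = \left(-228 + \left(3 + \frac{\sqrt{2}}{3}\right) 4\right)^{2} = \left(-228 + \left(12 + \frac{4 \sqrt{2}}{3}\right)\right)^{2} = \left(-216 + \frac{4 \sqrt{2}}{3}\right)^{2}$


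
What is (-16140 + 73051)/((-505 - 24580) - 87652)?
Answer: -56911/112737 ≈ -0.50481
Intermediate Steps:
(-16140 + 73051)/((-505 - 24580) - 87652) = 56911/(-25085 - 87652) = 56911/(-112737) = 56911*(-1/112737) = -56911/112737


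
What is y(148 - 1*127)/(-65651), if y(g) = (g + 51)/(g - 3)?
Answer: -4/65651 ≈ -6.0928e-5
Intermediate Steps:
y(g) = (51 + g)/(-3 + g)
y(148 - 1*127)/(-65651) = ((51 + (148 - 1*127))/(-3 + (148 - 1*127)))/(-65651) = ((51 + (148 - 127))/(-3 + (148 - 127)))*(-1/65651) = ((51 + 21)/(-3 + 21))*(-1/65651) = (72/18)*(-1/65651) = ((1/18)*72)*(-1/65651) = 4*(-1/65651) = -4/65651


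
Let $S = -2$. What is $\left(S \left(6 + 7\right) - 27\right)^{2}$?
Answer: $2809$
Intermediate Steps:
$\left(S \left(6 + 7\right) - 27\right)^{2} = \left(- 2 \left(6 + 7\right) - 27\right)^{2} = \left(\left(-2\right) 13 - 27\right)^{2} = \left(-26 - 27\right)^{2} = \left(-53\right)^{2} = 2809$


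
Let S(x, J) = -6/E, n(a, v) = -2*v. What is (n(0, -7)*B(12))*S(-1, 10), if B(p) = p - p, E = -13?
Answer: 0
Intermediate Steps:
S(x, J) = 6/13 (S(x, J) = -6/(-13) = -6*(-1/13) = 6/13)
B(p) = 0
(n(0, -7)*B(12))*S(-1, 10) = (-2*(-7)*0)*(6/13) = (14*0)*(6/13) = 0*(6/13) = 0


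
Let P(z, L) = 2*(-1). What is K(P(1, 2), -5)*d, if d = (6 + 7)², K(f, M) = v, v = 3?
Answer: 507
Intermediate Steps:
P(z, L) = -2
K(f, M) = 3
d = 169 (d = 13² = 169)
K(P(1, 2), -5)*d = 3*169 = 507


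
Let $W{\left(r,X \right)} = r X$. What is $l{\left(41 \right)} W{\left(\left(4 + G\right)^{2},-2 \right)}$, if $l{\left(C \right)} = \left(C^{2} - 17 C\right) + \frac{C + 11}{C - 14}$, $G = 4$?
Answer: $- \frac{3407360}{27} \approx -1.262 \cdot 10^{5}$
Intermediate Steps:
$W{\left(r,X \right)} = X r$
$l{\left(C \right)} = C^{2} - 17 C + \frac{11 + C}{-14 + C}$ ($l{\left(C \right)} = \left(C^{2} - 17 C\right) + \frac{11 + C}{-14 + C} = C^{2} - 17 C + \frac{11 + C}{-14 + C}$)
$l{\left(41 \right)} W{\left(\left(4 + G\right)^{2},-2 \right)} = \frac{11 + 41^{3} - 31 \cdot 41^{2} + 239 \cdot 41}{-14 + 41} \left(- 2 \left(4 + 4\right)^{2}\right) = \frac{11 + 68921 - 52111 + 9799}{27} \left(- 2 \cdot 8^{2}\right) = \frac{11 + 68921 - 52111 + 9799}{27} \left(\left(-2\right) 64\right) = \frac{1}{27} \cdot 26620 \left(-128\right) = \frac{26620}{27} \left(-128\right) = - \frac{3407360}{27}$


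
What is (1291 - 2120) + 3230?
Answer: 2401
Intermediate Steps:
(1291 - 2120) + 3230 = -829 + 3230 = 2401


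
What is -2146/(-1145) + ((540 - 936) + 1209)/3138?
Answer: 2555011/1197670 ≈ 2.1333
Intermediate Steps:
-2146/(-1145) + ((540 - 936) + 1209)/3138 = -2146*(-1/1145) + (-396 + 1209)*(1/3138) = 2146/1145 + 813*(1/3138) = 2146/1145 + 271/1046 = 2555011/1197670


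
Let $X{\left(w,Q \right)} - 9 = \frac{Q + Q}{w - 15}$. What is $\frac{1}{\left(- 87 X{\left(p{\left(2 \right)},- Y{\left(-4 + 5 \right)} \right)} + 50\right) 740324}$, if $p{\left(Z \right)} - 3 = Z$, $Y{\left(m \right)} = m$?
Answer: $- \frac{5}{2777695648} \approx -1.8001 \cdot 10^{-9}$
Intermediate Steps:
$p{\left(Z \right)} = 3 + Z$
$X{\left(w,Q \right)} = 9 + \frac{2 Q}{-15 + w}$ ($X{\left(w,Q \right)} = 9 + \frac{Q + Q}{w - 15} = 9 + \frac{2 Q}{-15 + w}$)
$\frac{1}{\left(- 87 X{\left(p{\left(2 \right)},- Y{\left(-4 + 5 \right)} \right)} + 50\right) 740324} = \frac{1}{\left(- 87 \frac{-135 + 2 \left(- (-4 + 5)\right) + 9 \left(3 + 2\right)}{-15 + \left(3 + 2\right)} + 50\right) 740324} = \frac{1}{- 87 \frac{-135 + 2 \left(\left(-1\right) 1\right) + 9 \cdot 5}{-15 + 5} + 50} \cdot \frac{1}{740324} = \frac{1}{- 87 \frac{-135 + 2 \left(-1\right) + 45}{-10} + 50} \cdot \frac{1}{740324} = \frac{1}{- 87 \left(- \frac{-135 - 2 + 45}{10}\right) + 50} \cdot \frac{1}{740324} = \frac{1}{- 87 \left(\left(- \frac{1}{10}\right) \left(-92\right)\right) + 50} \cdot \frac{1}{740324} = \frac{1}{\left(-87\right) \frac{46}{5} + 50} \cdot \frac{1}{740324} = \frac{1}{- \frac{4002}{5} + 50} \cdot \frac{1}{740324} = \frac{1}{- \frac{3752}{5}} \cdot \frac{1}{740324} = \left(- \frac{5}{3752}\right) \frac{1}{740324} = - \frac{5}{2777695648}$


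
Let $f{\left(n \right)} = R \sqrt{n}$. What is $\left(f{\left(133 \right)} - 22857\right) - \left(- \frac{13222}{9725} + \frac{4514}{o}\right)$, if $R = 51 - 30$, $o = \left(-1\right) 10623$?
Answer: $- \frac{2361142028519}{103308675} + 21 \sqrt{133} \approx -22613.0$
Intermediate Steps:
$o = -10623$
$R = 21$ ($R = 51 - 30 = 21$)
$f{\left(n \right)} = 21 \sqrt{n}$
$\left(f{\left(133 \right)} - 22857\right) - \left(- \frac{13222}{9725} + \frac{4514}{o}\right) = \left(21 \sqrt{133} - 22857\right) - \left(- \frac{13222}{9725} - \frac{4514}{10623}\right) = \left(-22857 + 21 \sqrt{133}\right) - - \frac{184355956}{103308675} = \left(-22857 + 21 \sqrt{133}\right) + \left(\frac{4514}{10623} + \frac{13222}{9725}\right) = \left(-22857 + 21 \sqrt{133}\right) + \frac{184355956}{103308675} = - \frac{2361142028519}{103308675} + 21 \sqrt{133}$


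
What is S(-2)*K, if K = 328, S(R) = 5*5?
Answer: 8200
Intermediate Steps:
S(R) = 25
S(-2)*K = 25*328 = 8200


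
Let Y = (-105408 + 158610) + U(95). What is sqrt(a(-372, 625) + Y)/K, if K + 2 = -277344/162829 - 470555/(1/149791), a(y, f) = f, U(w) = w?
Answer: -162829*sqrt(53922)/11476986434833147 ≈ -3.2945e-9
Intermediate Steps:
K = -11476986434833147/162829 (K = -2 + (-277344/162829 - 470555/(1/149791)) = -2 + (-277344*1/162829 - 470555/1/149791) = -2 + (-277344/162829 - 470555*149791) = -2 + (-277344/162829 - 70484904005) = -2 - 11476986434507489/162829 = -11476986434833147/162829 ≈ -7.0485e+10)
Y = 53297 (Y = (-105408 + 158610) + 95 = 53202 + 95 = 53297)
sqrt(a(-372, 625) + Y)/K = sqrt(625 + 53297)/(-11476986434833147/162829) = sqrt(53922)*(-162829/11476986434833147) = -162829*sqrt(53922)/11476986434833147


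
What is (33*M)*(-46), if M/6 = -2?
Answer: 18216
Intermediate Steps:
M = -12 (M = 6*(-2) = -12)
(33*M)*(-46) = (33*(-12))*(-46) = -396*(-46) = 18216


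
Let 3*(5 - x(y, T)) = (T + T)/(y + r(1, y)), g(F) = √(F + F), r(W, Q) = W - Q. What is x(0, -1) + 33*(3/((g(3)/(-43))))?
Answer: 17/3 - 1419*√6/2 ≈ -1732.2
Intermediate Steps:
g(F) = √2*√F (g(F) = √(2*F) = √2*√F)
x(y, T) = 5 - 2*T/3 (x(y, T) = 5 - (T + T)/(3*(y + (1 - y))) = 5 - 2*T/(3*1) = 5 - 2*T/3)
x(0, -1) + 33*(3/((g(3)/(-43)))) = (5 - ⅔*(-1)) + 33*(3/(((√2*√3)/(-43)))) = (5 + ⅔) + 33*(3/((√6*(-1/43)))) = 17/3 + 33*(3/((-√6/43))) = 17/3 + 33*(3*(-43*√6/6)) = 17/3 + 33*(-43*√6/2) = 17/3 - 1419*√6/2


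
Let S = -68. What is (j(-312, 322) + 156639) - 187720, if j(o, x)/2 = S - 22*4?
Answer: -31393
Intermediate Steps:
j(o, x) = -312 (j(o, x) = 2*(-68 - 22*4) = 2*(-68 - 88) = 2*(-156) = -312)
(j(-312, 322) + 156639) - 187720 = (-312 + 156639) - 187720 = 156327 - 187720 = -31393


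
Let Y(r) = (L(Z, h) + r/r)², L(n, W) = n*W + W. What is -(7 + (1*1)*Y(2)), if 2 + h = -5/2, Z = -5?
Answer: -368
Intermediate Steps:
h = -9/2 (h = -2 - 5/2 = -9/2 ≈ -4.5000)
L(n, W) = W + W*n (L(n, W) = W*n + W = W + W*n)
Y(r) = 361 (Y(r) = (-9*(1 - 5)/2 + r/r)² = (-9/2*(-4) + 1)² = (18 + 1)² = 19² = 361)
-(7 + (1*1)*Y(2)) = -(7 + (1*1)*361) = -(7 + 1*361) = -(7 + 361) = -1*368 = -368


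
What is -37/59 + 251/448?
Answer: -1767/26432 ≈ -0.066851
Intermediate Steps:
-37/59 + 251/448 = -1767/26432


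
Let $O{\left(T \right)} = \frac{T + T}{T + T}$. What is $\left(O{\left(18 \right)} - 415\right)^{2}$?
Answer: $171396$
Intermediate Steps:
$O{\left(T \right)} = 1$ ($O{\left(T \right)} = \frac{2 T}{2 T} = 2 T \frac{1}{2 T} = 1$)
$\left(O{\left(18 \right)} - 415\right)^{2} = \left(1 - 415\right)^{2} = \left(-414\right)^{2} = 171396$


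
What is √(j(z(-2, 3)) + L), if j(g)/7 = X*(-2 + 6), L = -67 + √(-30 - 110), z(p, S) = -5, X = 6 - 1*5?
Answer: √(-39 + 2*I*√35) ≈ 0.93685 + 6.3149*I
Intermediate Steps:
X = 1 (X = 6 - 5 = 1)
L = -67 + 2*I*√35 (L = -67 + √(-140) = -67 + 2*I*√35 ≈ -67.0 + 11.832*I)
j(g) = 28 (j(g) = 7*(1*(-2 + 6)) = 7*(1*4) = 7*4 = 28)
√(j(z(-2, 3)) + L) = √(28 + (-67 + 2*I*√35)) = √(-39 + 2*I*√35)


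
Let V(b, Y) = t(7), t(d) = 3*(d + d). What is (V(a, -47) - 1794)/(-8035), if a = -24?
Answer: 1752/8035 ≈ 0.21805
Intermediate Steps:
t(d) = 6*d (t(d) = 3*(2*d) = 6*d)
V(b, Y) = 42 (V(b, Y) = 6*7 = 42)
(V(a, -47) - 1794)/(-8035) = (42 - 1794)/(-8035) = -1752*(-1/8035) = 1752/8035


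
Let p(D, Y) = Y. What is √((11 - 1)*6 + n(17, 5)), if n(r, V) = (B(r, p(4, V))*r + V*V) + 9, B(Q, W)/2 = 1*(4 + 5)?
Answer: 20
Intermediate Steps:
B(Q, W) = 18 (B(Q, W) = 2*(1*(4 + 5)) = 2*(1*9) = 2*9 = 18)
n(r, V) = 9 + V² + 18*r (n(r, V) = (18*r + V*V) + 9 = (18*r + V²) + 9 = (V² + 18*r) + 9 = 9 + V² + 18*r)
√((11 - 1)*6 + n(17, 5)) = √((11 - 1)*6 + (9 + 5² + 18*17)) = √(10*6 + (9 + 25 + 306)) = √(60 + 340) = √400 = 20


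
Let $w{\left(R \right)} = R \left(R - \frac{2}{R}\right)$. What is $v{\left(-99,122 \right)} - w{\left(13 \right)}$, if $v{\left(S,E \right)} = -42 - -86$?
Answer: $-123$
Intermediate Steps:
$v{\left(S,E \right)} = 44$ ($v{\left(S,E \right)} = -42 + 86 = 44$)
$v{\left(-99,122 \right)} - w{\left(13 \right)} = 44 - \left(-2 + 13^{2}\right) = 44 - \left(-2 + 169\right) = 44 - 167 = -123$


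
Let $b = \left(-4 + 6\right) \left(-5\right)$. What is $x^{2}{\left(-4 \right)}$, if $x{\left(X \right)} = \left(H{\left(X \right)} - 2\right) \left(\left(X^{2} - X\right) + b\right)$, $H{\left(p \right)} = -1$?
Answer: $900$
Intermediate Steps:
$b = -10$ ($b = 2 \left(-5\right) = -10$)
$x{\left(X \right)} = 30 - 3 X^{2} + 3 X$ ($x{\left(X \right)} = \left(-1 - 2\right) \left(\left(X^{2} - X\right) - 10\right) = - 3 \left(-10 + X^{2} - X\right) = 30 - 3 X^{2} + 3 X$)
$x^{2}{\left(-4 \right)} = \left(30 - 3 \left(-4\right)^{2} + 3 \left(-4\right)\right)^{2} = \left(30 - 48 - 12\right)^{2} = \left(-30\right)^{2} = 900$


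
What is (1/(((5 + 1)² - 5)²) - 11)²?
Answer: 111724900/923521 ≈ 120.98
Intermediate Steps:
(1/(((5 + 1)² - 5)²) - 11)² = (1/((6² - 5)²) - 11)² = (1/((36 - 5)²) - 11)² = (1/(31²) - 11)² = (1/961 - 11)² = (-10570/961)² = 111724900/923521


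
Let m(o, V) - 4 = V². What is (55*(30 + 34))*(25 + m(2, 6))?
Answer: 228800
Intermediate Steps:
m(o, V) = 4 + V²
(55*(30 + 34))*(25 + m(2, 6)) = (55*(30 + 34))*(25 + (4 + 6²)) = (55*64)*(25 + (4 + 36)) = 3520*(25 + 40) = 3520*65 = 228800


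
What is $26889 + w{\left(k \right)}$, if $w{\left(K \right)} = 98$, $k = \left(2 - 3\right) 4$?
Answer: $26987$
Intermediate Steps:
$k = -4$ ($k = \left(-1\right) 4 = -4$)
$26889 + w{\left(k \right)} = 26889 + 98 = 26987$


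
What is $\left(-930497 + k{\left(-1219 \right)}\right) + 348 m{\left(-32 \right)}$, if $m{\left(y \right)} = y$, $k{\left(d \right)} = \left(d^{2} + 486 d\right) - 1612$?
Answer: $-49718$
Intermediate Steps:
$k{\left(d \right)} = -1612 + d^{2} + 486 d$
$\left(-930497 + k{\left(-1219 \right)}\right) + 348 m{\left(-32 \right)} = \left(-930497 + \left(-1612 + \left(-1219\right)^{2} + 486 \left(-1219\right)\right)\right) + 348 \left(-32\right) = \left(-930497 - -891915\right) - 11136 = \left(-930497 + 891915\right) - 11136 = -38582 - 11136 = -49718$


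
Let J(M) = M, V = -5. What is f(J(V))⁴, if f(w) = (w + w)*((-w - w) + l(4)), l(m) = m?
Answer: 384160000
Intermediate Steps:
f(w) = 2*w*(4 - 2*w) (f(w) = (w + w)*((-w - w) + 4) = (2*w)*(-2*w + 4) = (2*w)*(4 - 2*w) = 2*w*(4 - 2*w))
f(J(V))⁴ = (4*(-5)*(2 - 1*(-5)))⁴ = (4*(-5)*(2 + 5))⁴ = (4*(-5)*7)⁴ = (-140)⁴ = 384160000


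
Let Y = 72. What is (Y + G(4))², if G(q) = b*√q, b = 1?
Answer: 5476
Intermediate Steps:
G(q) = √q (G(q) = 1*√q = √q)
(Y + G(4))² = (72 + √4)² = (72 + 2)² = 74² = 5476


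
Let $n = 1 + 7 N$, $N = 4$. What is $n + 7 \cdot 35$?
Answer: $274$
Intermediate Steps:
$n = 29$ ($n = 1 + 7 \cdot 4 = 1 + 28 = 29$)
$n + 7 \cdot 35 = 29 + 7 \cdot 35 = 29 + 245 = 274$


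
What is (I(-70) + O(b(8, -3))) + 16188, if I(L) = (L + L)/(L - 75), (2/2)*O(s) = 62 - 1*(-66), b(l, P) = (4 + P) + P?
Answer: 473192/29 ≈ 16317.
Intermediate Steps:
b(l, P) = 4 + 2*P
O(s) = 128 (O(s) = 62 - 1*(-66) = 62 + 66 = 128)
I(L) = 2*L/(-75 + L) (I(L) = (2*L)/(-75 + L) = 2*L/(-75 + L))
(I(-70) + O(b(8, -3))) + 16188 = (2*(-70)/(-75 - 70) + 128) + 16188 = (2*(-70)/(-145) + 128) + 16188 = (2*(-70)*(-1/145) + 128) + 16188 = (28/29 + 128) + 16188 = 3740/29 + 16188 = 473192/29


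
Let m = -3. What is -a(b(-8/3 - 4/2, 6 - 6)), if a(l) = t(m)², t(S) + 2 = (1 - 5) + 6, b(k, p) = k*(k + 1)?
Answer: 0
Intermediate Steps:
b(k, p) = k*(1 + k)
t(S) = 0 (t(S) = -2 + ((1 - 5) + 6) = -2 + (-4 + 6) = -2 + 2 = 0)
a(l) = 0 (a(l) = 0² = 0)
-a(b(-8/3 - 4/2, 6 - 6)) = -1*0 = 0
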